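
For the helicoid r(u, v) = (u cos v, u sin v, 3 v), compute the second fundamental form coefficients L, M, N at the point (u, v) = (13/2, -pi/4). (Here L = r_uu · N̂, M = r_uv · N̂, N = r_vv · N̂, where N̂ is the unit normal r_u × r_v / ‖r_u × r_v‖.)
L = 0;  M = -6*sqrt(205)/205;  N = 0

Compute the unit normal N̂(u, v) = (3*sin(v)/sqrt(u^2 + 9), -3*cos(v)/sqrt(u^2 + 9), u/sqrt(u^2 + 9)), and the second partials r_uu, r_uv, r_vv. Take dot products:
  L(u, v) = r_uu · N̂ = 0,
  M(u, v) = r_uv · N̂ = -3/sqrt(u^2 + 9),
  N(u, v) = r_vv · N̂ = 0.
Evaluating at (u, v) = (13/2, -pi/4):
  L = 0, M = -6*sqrt(205)/205, N = 0.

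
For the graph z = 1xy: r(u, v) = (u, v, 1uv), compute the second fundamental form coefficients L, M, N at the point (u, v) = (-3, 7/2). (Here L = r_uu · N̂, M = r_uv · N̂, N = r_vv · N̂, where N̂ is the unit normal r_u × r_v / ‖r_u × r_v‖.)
L = 0;  M = 2*sqrt(89)/89;  N = 0

Compute the unit normal N̂(u, v) = (-v/sqrt(u^2 + v^2 + 1), -u/sqrt(u^2 + v^2 + 1), 1/sqrt(u^2 + v^2 + 1)), and the second partials r_uu, r_uv, r_vv. Take dot products:
  L(u, v) = r_uu · N̂ = 0,
  M(u, v) = r_uv · N̂ = 1/sqrt(u^2 + v^2 + 1),
  N(u, v) = r_vv · N̂ = 0.
Evaluating at (u, v) = (-3, 7/2):
  L = 0, M = 2*sqrt(89)/89, N = 0.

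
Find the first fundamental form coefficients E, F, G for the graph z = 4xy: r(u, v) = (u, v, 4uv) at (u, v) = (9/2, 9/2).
E = 325;  F = 324;  G = 325

Partials: r_u = (1, 0, 4*v), r_v = (0, 1, 4*u). As functions of (u, v):
  E = r_u · r_u = 16*v^2 + 1,
  F = r_u · r_v = 16*u*v,
  G = r_v · r_v = 16*u^2 + 1.
Evaluating at (u, v) = (9/2, 9/2): E = 325, F = 324, G = 325.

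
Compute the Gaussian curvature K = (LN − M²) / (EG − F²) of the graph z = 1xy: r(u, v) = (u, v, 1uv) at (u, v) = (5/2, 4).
K = -16/8649

Coefficients of the first fundamental form: E = v^2 + 1, F = u*v, G = u^2 + 1.
Coefficients of the second fundamental form: L = 0, M = 1/sqrt(u^2 + v^2 + 1), N = 0.
Assemble K = (LN − M²)/(EG − F²) = 1/((u^2*v^2 - (u^2 + 1)*(v^2 + 1))*(u^2 + v^2 + 1)). At (u, v) = (5/2, 4): K = -16/8649.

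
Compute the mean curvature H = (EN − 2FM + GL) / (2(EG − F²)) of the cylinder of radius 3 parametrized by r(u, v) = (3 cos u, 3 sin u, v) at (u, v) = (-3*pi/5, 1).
H = -1/6

With E = 9, F = 0, G = 1, L = -3, M = 0, N = 0, assemble
  H = (EN − 2FM + GL) / (2(EG − F²)) = -1/6.
At (u, v) = (-3*pi/5, 1): H = -1/6.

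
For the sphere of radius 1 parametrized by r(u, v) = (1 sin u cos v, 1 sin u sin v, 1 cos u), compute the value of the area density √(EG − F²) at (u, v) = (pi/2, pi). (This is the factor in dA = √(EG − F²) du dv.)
√(EG − F²)|_{(pi/2, pi)} = 1

E = 1, F = 0, G = sin(u)^2, so EG − F² = sin(u)^2. Taking the positive square root: √(EG − F²) = Abs(sin(u)). At (u, v) = (pi/2, pi): 1.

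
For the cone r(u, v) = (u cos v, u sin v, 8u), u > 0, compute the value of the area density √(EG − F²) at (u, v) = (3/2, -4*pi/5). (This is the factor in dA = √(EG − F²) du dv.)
√(EG − F²)|_{(3/2, -4*pi/5)} = 3*sqrt(65)/2

E = 65, F = 0, G = u^2, so EG − F² = 65*u^2. Taking the positive square root: √(EG − F²) = sqrt(65)*Abs(u). At (u, v) = (3/2, -4*pi/5): 3*sqrt(65)/2.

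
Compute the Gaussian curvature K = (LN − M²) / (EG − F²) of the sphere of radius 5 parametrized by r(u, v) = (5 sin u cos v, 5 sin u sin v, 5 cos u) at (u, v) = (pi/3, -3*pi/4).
K = 1/25

Coefficients of the first fundamental form: E = 25, F = 0, G = 25*sin(u)^2.
Coefficients of the second fundamental form: L = -5*sin(u)/Abs(sin(u)), M = 0, N = -5*sin(u)^3/Abs(sin(u)).
Assemble K = (LN − M²)/(EG − F²) = 1/25. At (u, v) = (pi/3, -3*pi/4): K = 1/25.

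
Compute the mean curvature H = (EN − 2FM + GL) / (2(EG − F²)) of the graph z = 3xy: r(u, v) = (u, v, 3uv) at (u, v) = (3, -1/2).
H = 324*sqrt(337)/113569

With E = 9*v^2 + 1, F = 9*u*v, G = 9*u^2 + 1, L = 0, M = 3/sqrt(9*u^2 + 9*v^2 + 1), N = 0, assemble
  H = (EN − 2FM + GL) / (2(EG − F²)) = -27*u*v/(9*u^2 + 9*v^2 + 1)^(3/2).
At (u, v) = (3, -1/2): H = 324*sqrt(337)/113569.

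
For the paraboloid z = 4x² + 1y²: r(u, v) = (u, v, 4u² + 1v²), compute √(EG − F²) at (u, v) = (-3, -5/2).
√(EG − F²)|_{(-3, -5/2)} = sqrt(602)

E = 64*u^2 + 1, F = 16*u*v, G = 4*v^2 + 1; EG − F² = 64*u^2 + 4*v^2 + 1; √(EG − F²) = sqrt(64*u^2 + 4*v^2 + 1). At the given point: sqrt(602).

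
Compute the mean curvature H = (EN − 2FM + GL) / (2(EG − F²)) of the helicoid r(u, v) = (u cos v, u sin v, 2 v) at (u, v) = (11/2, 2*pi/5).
H = 0

With E = 1, F = 0, G = u^2 + 4, L = 0, M = -2/sqrt(u^2 + 4), N = 0, assemble
  H = (EN − 2FM + GL) / (2(EG − F²)) = 0.
At (u, v) = (11/2, 2*pi/5): H = 0.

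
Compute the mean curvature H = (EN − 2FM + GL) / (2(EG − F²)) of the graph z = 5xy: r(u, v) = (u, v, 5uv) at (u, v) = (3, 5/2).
H = -7500*sqrt(1529)/2337841

With E = 25*v^2 + 1, F = 25*u*v, G = 25*u^2 + 1, L = 0, M = 5/sqrt(25*u^2 + 25*v^2 + 1), N = 0, assemble
  H = (EN − 2FM + GL) / (2(EG − F²)) = -125*u*v/(25*u^2 + 25*v^2 + 1)^(3/2).
At (u, v) = (3, 5/2): H = -7500*sqrt(1529)/2337841.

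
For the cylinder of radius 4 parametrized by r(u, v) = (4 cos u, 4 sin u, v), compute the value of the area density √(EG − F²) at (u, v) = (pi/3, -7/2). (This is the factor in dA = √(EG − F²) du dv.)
√(EG − F²)|_{(pi/3, -7/2)} = 4

E = 16, F = 0, G = 1, so EG − F² = 16. Taking the positive square root: √(EG − F²) = 4. At (u, v) = (pi/3, -7/2): 4.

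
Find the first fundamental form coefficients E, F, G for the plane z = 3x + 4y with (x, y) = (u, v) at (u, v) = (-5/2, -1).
E = 10;  F = 12;  G = 17

Partials: r_u = (1, 0, 3), r_v = (0, 1, 4). As functions of (u, v):
  E = r_u · r_u = 10,
  F = r_u · r_v = 12,
  G = r_v · r_v = 17.
Evaluating at (u, v) = (-5/2, -1): E = 10, F = 12, G = 17.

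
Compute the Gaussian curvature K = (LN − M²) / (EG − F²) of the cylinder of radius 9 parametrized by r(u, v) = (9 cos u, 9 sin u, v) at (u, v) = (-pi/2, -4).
K = 0

Coefficients of the first fundamental form: E = 81, F = 0, G = 1.
Coefficients of the second fundamental form: L = -9, M = 0, N = 0.
Assemble K = (LN − M²)/(EG − F²) = 0. At (u, v) = (-pi/2, -4): K = 0.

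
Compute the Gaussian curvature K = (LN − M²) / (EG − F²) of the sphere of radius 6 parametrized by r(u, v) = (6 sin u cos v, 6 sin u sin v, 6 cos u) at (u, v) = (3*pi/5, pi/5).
K = 1/36

Coefficients of the first fundamental form: E = 36, F = 0, G = 36*sin(u)^2.
Coefficients of the second fundamental form: L = -6*sin(u)/Abs(sin(u)), M = 0, N = -6*sin(u)^3/Abs(sin(u)).
Assemble K = (LN − M²)/(EG − F²) = 1/36. At (u, v) = (3*pi/5, pi/5): K = 1/36.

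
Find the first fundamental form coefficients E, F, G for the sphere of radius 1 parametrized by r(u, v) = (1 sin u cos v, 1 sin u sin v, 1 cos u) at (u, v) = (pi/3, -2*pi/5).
E = 1;  F = 0;  G = 3/4

Partials: r_u = (cos(u)*cos(v), sin(v)*cos(u), -sin(u)), r_v = (-sin(u)*sin(v), sin(u)*cos(v), 0). As functions of (u, v):
  E = r_u · r_u = 1,
  F = r_u · r_v = 0,
  G = r_v · r_v = sin(u)^2.
Evaluating at (u, v) = (pi/3, -2*pi/5): E = 1, F = 0, G = 3/4.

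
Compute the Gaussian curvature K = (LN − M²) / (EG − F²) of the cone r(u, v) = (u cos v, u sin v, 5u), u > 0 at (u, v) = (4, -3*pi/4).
K = 0

Coefficients of the first fundamental form: E = 26, F = 0, G = u^2.
Coefficients of the second fundamental form: L = 0, M = 0, N = 5*sqrt(26)*u^2/(26*Abs(u)).
Assemble K = (LN − M²)/(EG − F²) = 0. At (u, v) = (4, -3*pi/4): K = 0.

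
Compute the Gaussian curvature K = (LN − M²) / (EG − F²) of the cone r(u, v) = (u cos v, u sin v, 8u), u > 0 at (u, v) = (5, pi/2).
K = 0

Coefficients of the first fundamental form: E = 65, F = 0, G = u^2.
Coefficients of the second fundamental form: L = 0, M = 0, N = 8*sqrt(65)*u^2/(65*Abs(u)).
Assemble K = (LN − M²)/(EG − F²) = 0. At (u, v) = (5, pi/2): K = 0.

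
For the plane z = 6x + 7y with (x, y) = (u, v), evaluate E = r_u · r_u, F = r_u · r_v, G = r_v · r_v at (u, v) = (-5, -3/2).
E = 37;  F = 42;  G = 50

Partials: r_u = (1, 0, 6), r_v = (0, 1, 7). As functions of (u, v):
  E = r_u · r_u = 37,
  F = r_u · r_v = 42,
  G = r_v · r_v = 50.
Evaluating at (u, v) = (-5, -3/2): E = 37, F = 42, G = 50.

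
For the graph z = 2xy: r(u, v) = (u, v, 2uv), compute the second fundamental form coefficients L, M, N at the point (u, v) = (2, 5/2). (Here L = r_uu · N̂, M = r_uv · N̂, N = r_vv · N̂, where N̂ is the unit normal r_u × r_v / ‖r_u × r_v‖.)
L = 0;  M = sqrt(42)/21;  N = 0

Compute the unit normal N̂(u, v) = (-2*v/sqrt(4*u^2 + 4*v^2 + 1), -2*u/sqrt(4*u^2 + 4*v^2 + 1), 1/sqrt(4*u^2 + 4*v^2 + 1)), and the second partials r_uu, r_uv, r_vv. Take dot products:
  L(u, v) = r_uu · N̂ = 0,
  M(u, v) = r_uv · N̂ = 2/sqrt(4*u^2 + 4*v^2 + 1),
  N(u, v) = r_vv · N̂ = 0.
Evaluating at (u, v) = (2, 5/2):
  L = 0, M = sqrt(42)/21, N = 0.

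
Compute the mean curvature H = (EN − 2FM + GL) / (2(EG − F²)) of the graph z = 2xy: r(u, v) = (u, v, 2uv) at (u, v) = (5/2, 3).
H = -15*sqrt(62)/961

With E = 4*v^2 + 1, F = 4*u*v, G = 4*u^2 + 1, L = 0, M = 2/sqrt(4*u^2 + 4*v^2 + 1), N = 0, assemble
  H = (EN − 2FM + GL) / (2(EG − F²)) = -8*u*v/(4*u^2 + 4*v^2 + 1)^(3/2).
At (u, v) = (5/2, 3): H = -15*sqrt(62)/961.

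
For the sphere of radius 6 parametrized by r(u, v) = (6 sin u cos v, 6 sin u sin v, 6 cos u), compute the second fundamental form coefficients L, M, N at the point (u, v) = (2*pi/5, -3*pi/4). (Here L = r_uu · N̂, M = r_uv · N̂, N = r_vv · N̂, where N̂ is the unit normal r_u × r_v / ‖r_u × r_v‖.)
L = -6;  M = 0;  N = -15/4 - 3*sqrt(5)/4

Compute the unit normal N̂(u, v) = (sin(u)^2*cos(v)/Abs(sin(u)), sin(u)^2*sin(v)/Abs(sin(u)), sin(2*u)/(2*Abs(sin(u)))), and the second partials r_uu, r_uv, r_vv. Take dot products:
  L(u, v) = r_uu · N̂ = -6*sin(u)/Abs(sin(u)),
  M(u, v) = r_uv · N̂ = 0,
  N(u, v) = r_vv · N̂ = -6*sin(u)^3/Abs(sin(u)).
Evaluating at (u, v) = (2*pi/5, -3*pi/4):
  L = -6, M = 0, N = -15/4 - 3*sqrt(5)/4.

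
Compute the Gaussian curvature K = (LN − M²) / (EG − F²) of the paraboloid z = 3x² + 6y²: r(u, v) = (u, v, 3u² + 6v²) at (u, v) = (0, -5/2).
K = 72/811801

Coefficients of the first fundamental form: E = 36*u^2 + 1, F = 72*u*v, G = 144*v^2 + 1.
Coefficients of the second fundamental form: L = 6/sqrt(36*u^2 + 144*v^2 + 1), M = 0, N = 12/sqrt(36*u^2 + 144*v^2 + 1).
Assemble K = (LN − M²)/(EG − F²) = 72/(1296*u^4 + 10368*u^2*v^2 + 72*u^2 + 20736*v^4 + 288*v^2 + 1). At (u, v) = (0, -5/2): K = 72/811801.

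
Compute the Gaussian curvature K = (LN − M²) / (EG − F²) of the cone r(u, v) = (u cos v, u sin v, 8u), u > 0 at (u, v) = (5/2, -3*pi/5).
K = 0

Coefficients of the first fundamental form: E = 65, F = 0, G = u^2.
Coefficients of the second fundamental form: L = 0, M = 0, N = 8*sqrt(65)*u^2/(65*Abs(u)).
Assemble K = (LN − M²)/(EG − F²) = 0. At (u, v) = (5/2, -3*pi/5): K = 0.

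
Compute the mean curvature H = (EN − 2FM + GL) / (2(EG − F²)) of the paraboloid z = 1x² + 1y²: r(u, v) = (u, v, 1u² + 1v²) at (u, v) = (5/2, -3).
H = 63*sqrt(62)/3844

With E = 4*u^2 + 1, F = 4*u*v, G = 4*v^2 + 1, L = 2/sqrt(4*u^2 + 4*v^2 + 1), M = 0, N = 2/sqrt(4*u^2 + 4*v^2 + 1), assemble
  H = (EN − 2FM + GL) / (2(EG − F²)) = 2*(2*u^2 + 2*v^2 + 1)/(4*u^2 + 4*v^2 + 1)^(3/2).
At (u, v) = (5/2, -3): H = 63*sqrt(62)/3844.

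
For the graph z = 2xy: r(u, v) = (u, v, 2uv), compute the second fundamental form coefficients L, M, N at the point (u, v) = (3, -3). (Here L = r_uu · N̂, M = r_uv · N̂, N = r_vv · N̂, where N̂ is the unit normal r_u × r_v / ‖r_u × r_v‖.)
L = 0;  M = 2*sqrt(73)/73;  N = 0

Compute the unit normal N̂(u, v) = (-2*v/sqrt(4*u^2 + 4*v^2 + 1), -2*u/sqrt(4*u^2 + 4*v^2 + 1), 1/sqrt(4*u^2 + 4*v^2 + 1)), and the second partials r_uu, r_uv, r_vv. Take dot products:
  L(u, v) = r_uu · N̂ = 0,
  M(u, v) = r_uv · N̂ = 2/sqrt(4*u^2 + 4*v^2 + 1),
  N(u, v) = r_vv · N̂ = 0.
Evaluating at (u, v) = (3, -3):
  L = 0, M = 2*sqrt(73)/73, N = 0.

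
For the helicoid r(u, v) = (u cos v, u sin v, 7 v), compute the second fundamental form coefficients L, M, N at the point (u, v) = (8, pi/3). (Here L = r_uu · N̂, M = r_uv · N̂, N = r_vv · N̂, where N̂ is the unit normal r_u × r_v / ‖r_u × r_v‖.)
L = 0;  M = -7*sqrt(113)/113;  N = 0

Compute the unit normal N̂(u, v) = (7*sin(v)/sqrt(u^2 + 49), -7*cos(v)/sqrt(u^2 + 49), u/sqrt(u^2 + 49)), and the second partials r_uu, r_uv, r_vv. Take dot products:
  L(u, v) = r_uu · N̂ = 0,
  M(u, v) = r_uv · N̂ = -7/sqrt(u^2 + 49),
  N(u, v) = r_vv · N̂ = 0.
Evaluating at (u, v) = (8, pi/3):
  L = 0, M = -7*sqrt(113)/113, N = 0.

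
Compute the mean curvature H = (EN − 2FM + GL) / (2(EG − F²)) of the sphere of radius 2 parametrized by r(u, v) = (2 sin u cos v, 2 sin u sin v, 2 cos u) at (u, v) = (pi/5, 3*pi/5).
H = -1/2

With E = 4, F = 0, G = 4*sin(u)^2, L = -2*sin(u)/Abs(sin(u)), M = 0, N = -2*sin(u)^3/Abs(sin(u)), assemble
  H = (EN − 2FM + GL) / (2(EG − F²)) = -sin(u)/(2*Abs(sin(u))).
At (u, v) = (pi/5, 3*pi/5): H = -1/2.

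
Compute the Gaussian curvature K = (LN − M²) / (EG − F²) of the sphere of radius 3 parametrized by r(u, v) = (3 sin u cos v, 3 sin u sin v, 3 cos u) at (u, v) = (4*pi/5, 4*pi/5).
K = 1/9

Coefficients of the first fundamental form: E = 9, F = 0, G = 9*sin(u)^2.
Coefficients of the second fundamental form: L = -3*sin(u)/Abs(sin(u)), M = 0, N = -3*sin(u)^3/Abs(sin(u)).
Assemble K = (LN − M²)/(EG − F²) = 1/9. At (u, v) = (4*pi/5, 4*pi/5): K = 1/9.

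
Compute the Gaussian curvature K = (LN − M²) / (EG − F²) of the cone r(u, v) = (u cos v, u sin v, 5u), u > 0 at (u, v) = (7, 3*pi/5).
K = 0

Coefficients of the first fundamental form: E = 26, F = 0, G = u^2.
Coefficients of the second fundamental form: L = 0, M = 0, N = 5*sqrt(26)*u^2/(26*Abs(u)).
Assemble K = (LN − M²)/(EG − F²) = 0. At (u, v) = (7, 3*pi/5): K = 0.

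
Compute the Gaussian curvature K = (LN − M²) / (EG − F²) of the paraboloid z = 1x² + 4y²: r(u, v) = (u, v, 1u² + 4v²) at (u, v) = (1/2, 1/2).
K = 4/81

Coefficients of the first fundamental form: E = 4*u^2 + 1, F = 16*u*v, G = 64*v^2 + 1.
Coefficients of the second fundamental form: L = 2/sqrt(4*u^2 + 64*v^2 + 1), M = 0, N = 8/sqrt(4*u^2 + 64*v^2 + 1).
Assemble K = (LN − M²)/(EG − F²) = 16/(16*u^4 + 512*u^2*v^2 + 8*u^2 + 4096*v^4 + 128*v^2 + 1). At (u, v) = (1/2, 1/2): K = 4/81.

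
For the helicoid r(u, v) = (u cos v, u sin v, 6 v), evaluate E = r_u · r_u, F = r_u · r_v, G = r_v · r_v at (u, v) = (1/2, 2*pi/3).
E = 1;  F = 0;  G = 145/4

Partials: r_u = (cos(v), sin(v), 0), r_v = (-u*sin(v), u*cos(v), 6). As functions of (u, v):
  E = r_u · r_u = 1,
  F = r_u · r_v = 0,
  G = r_v · r_v = u^2 + 36.
Evaluating at (u, v) = (1/2, 2*pi/3): E = 1, F = 0, G = 145/4.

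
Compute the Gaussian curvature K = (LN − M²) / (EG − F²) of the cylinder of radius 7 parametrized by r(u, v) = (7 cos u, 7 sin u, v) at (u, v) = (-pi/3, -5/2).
K = 0

Coefficients of the first fundamental form: E = 49, F = 0, G = 1.
Coefficients of the second fundamental form: L = -7, M = 0, N = 0.
Assemble K = (LN − M²)/(EG − F²) = 0. At (u, v) = (-pi/3, -5/2): K = 0.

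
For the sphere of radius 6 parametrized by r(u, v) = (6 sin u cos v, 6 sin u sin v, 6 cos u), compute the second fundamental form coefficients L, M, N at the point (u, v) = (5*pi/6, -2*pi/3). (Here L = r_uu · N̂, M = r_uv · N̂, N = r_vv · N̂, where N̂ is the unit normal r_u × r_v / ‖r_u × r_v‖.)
L = -6;  M = 0;  N = -3/2

Compute the unit normal N̂(u, v) = (sin(u)^2*cos(v)/Abs(sin(u)), sin(u)^2*sin(v)/Abs(sin(u)), sin(2*u)/(2*Abs(sin(u)))), and the second partials r_uu, r_uv, r_vv. Take dot products:
  L(u, v) = r_uu · N̂ = -6*sin(u)/Abs(sin(u)),
  M(u, v) = r_uv · N̂ = 0,
  N(u, v) = r_vv · N̂ = -6*sin(u)^3/Abs(sin(u)).
Evaluating at (u, v) = (5*pi/6, -2*pi/3):
  L = -6, M = 0, N = -3/2.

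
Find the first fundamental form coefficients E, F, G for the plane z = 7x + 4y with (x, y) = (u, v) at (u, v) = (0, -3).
E = 50;  F = 28;  G = 17

Partials: r_u = (1, 0, 7), r_v = (0, 1, 4). As functions of (u, v):
  E = r_u · r_u = 50,
  F = r_u · r_v = 28,
  G = r_v · r_v = 17.
Evaluating at (u, v) = (0, -3): E = 50, F = 28, G = 17.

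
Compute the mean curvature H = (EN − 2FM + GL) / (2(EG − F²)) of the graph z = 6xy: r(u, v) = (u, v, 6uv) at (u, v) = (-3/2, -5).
H = -405*sqrt(982)/241081

With E = 36*v^2 + 1, F = 36*u*v, G = 36*u^2 + 1, L = 0, M = 6/sqrt(36*u^2 + 36*v^2 + 1), N = 0, assemble
  H = (EN − 2FM + GL) / (2(EG − F²)) = -216*u*v/(36*u^2 + 36*v^2 + 1)^(3/2).
At (u, v) = (-3/2, -5): H = -405*sqrt(982)/241081.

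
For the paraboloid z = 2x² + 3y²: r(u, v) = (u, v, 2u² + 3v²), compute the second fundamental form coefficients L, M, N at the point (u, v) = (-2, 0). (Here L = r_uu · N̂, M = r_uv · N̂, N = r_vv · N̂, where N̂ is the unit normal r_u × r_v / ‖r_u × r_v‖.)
L = 4*sqrt(65)/65;  M = 0;  N = 6*sqrt(65)/65

Compute the unit normal N̂(u, v) = (-4*u/sqrt(16*u^2 + 36*v^2 + 1), -6*v/sqrt(16*u^2 + 36*v^2 + 1), 1/sqrt(16*u^2 + 36*v^2 + 1)), and the second partials r_uu, r_uv, r_vv. Take dot products:
  L(u, v) = r_uu · N̂ = 4/sqrt(16*u^2 + 36*v^2 + 1),
  M(u, v) = r_uv · N̂ = 0,
  N(u, v) = r_vv · N̂ = 6/sqrt(16*u^2 + 36*v^2 + 1).
Evaluating at (u, v) = (-2, 0):
  L = 4*sqrt(65)/65, M = 0, N = 6*sqrt(65)/65.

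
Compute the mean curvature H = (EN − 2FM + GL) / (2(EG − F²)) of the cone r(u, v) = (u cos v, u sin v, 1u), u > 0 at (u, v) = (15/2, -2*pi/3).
H = sqrt(2)/30

With E = 2, F = 0, G = u^2, L = 0, M = 0, N = sqrt(2)*u^2/(2*Abs(u)), assemble
  H = (EN − 2FM + GL) / (2(EG − F²)) = sqrt(2)/(4*Abs(u)).
At (u, v) = (15/2, -2*pi/3): H = sqrt(2)/30.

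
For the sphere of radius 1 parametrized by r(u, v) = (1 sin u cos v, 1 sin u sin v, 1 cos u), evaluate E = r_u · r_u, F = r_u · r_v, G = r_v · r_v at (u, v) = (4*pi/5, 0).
E = 1;  F = 0;  G = 5/8 - sqrt(5)/8

Partials: r_u = (cos(u)*cos(v), sin(v)*cos(u), -sin(u)), r_v = (-sin(u)*sin(v), sin(u)*cos(v), 0). As functions of (u, v):
  E = r_u · r_u = 1,
  F = r_u · r_v = 0,
  G = r_v · r_v = sin(u)^2.
Evaluating at (u, v) = (4*pi/5, 0): E = 1, F = 0, G = 5/8 - sqrt(5)/8.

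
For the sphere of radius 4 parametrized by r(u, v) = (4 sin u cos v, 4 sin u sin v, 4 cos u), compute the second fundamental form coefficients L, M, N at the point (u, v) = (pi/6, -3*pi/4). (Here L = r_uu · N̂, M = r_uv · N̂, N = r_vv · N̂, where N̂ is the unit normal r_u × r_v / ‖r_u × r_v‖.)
L = -4;  M = 0;  N = -1

Compute the unit normal N̂(u, v) = (sin(u)^2*cos(v)/Abs(sin(u)), sin(u)^2*sin(v)/Abs(sin(u)), sin(2*u)/(2*Abs(sin(u)))), and the second partials r_uu, r_uv, r_vv. Take dot products:
  L(u, v) = r_uu · N̂ = -4*sin(u)/Abs(sin(u)),
  M(u, v) = r_uv · N̂ = 0,
  N(u, v) = r_vv · N̂ = -4*sin(u)^3/Abs(sin(u)).
Evaluating at (u, v) = (pi/6, -3*pi/4):
  L = -4, M = 0, N = -1.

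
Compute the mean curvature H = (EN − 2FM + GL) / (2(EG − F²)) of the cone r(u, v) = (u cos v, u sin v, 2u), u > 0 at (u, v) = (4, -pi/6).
H = sqrt(5)/20

With E = 5, F = 0, G = u^2, L = 0, M = 0, N = 2*sqrt(5)*u^2/(5*Abs(u)), assemble
  H = (EN − 2FM + GL) / (2(EG − F²)) = sqrt(5)/(5*Abs(u)).
At (u, v) = (4, -pi/6): H = sqrt(5)/20.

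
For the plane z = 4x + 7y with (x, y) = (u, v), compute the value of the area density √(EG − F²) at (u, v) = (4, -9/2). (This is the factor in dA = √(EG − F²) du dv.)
√(EG − F²)|_{(4, -9/2)} = sqrt(66)

E = 17, F = 28, G = 50, so EG − F² = 66. Taking the positive square root: √(EG − F²) = sqrt(66). At (u, v) = (4, -9/2): sqrt(66).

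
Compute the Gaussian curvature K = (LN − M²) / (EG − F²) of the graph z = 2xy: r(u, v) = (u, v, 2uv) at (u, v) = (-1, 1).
K = -4/81

Coefficients of the first fundamental form: E = 4*v^2 + 1, F = 4*u*v, G = 4*u^2 + 1.
Coefficients of the second fundamental form: L = 0, M = 2/sqrt(4*u^2 + 4*v^2 + 1), N = 0.
Assemble K = (LN − M²)/(EG − F²) = -4/(16*u^4 + 32*u^2*v^2 + 8*u^2 + 16*v^4 + 8*v^2 + 1). At (u, v) = (-1, 1): K = -4/81.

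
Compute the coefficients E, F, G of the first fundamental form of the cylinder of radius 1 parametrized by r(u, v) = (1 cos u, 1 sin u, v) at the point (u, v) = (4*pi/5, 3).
E = 1;  F = 0;  G = 1

Partials: r_u = (-sin(u), cos(u), 0), r_v = (0, 0, 1). As functions of (u, v):
  E = r_u · r_u = 1,
  F = r_u · r_v = 0,
  G = r_v · r_v = 1.
Evaluating at (u, v) = (4*pi/5, 3): E = 1, F = 0, G = 1.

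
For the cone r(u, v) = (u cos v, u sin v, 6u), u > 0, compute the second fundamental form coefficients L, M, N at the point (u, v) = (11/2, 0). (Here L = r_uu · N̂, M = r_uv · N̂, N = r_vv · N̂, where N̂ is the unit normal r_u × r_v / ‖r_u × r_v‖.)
L = 0;  M = 0;  N = 33*sqrt(37)/37

Compute the unit normal N̂(u, v) = (-6*sqrt(37)*u*cos(v)/(37*Abs(u)), -6*sqrt(37)*u*sin(v)/(37*Abs(u)), sqrt(37)*u/(37*Abs(u))), and the second partials r_uu, r_uv, r_vv. Take dot products:
  L(u, v) = r_uu · N̂ = 0,
  M(u, v) = r_uv · N̂ = 0,
  N(u, v) = r_vv · N̂ = 6*sqrt(37)*u^2/(37*Abs(u)).
Evaluating at (u, v) = (11/2, 0):
  L = 0, M = 0, N = 33*sqrt(37)/37.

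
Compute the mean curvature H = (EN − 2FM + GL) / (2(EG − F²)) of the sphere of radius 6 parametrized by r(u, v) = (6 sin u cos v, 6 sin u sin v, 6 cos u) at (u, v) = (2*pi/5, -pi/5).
H = -1/6

With E = 36, F = 0, G = 36*sin(u)^2, L = -6*sin(u)/Abs(sin(u)), M = 0, N = -6*sin(u)^3/Abs(sin(u)), assemble
  H = (EN − 2FM + GL) / (2(EG − F²)) = -sin(u)/(6*Abs(sin(u))).
At (u, v) = (2*pi/5, -pi/5): H = -1/6.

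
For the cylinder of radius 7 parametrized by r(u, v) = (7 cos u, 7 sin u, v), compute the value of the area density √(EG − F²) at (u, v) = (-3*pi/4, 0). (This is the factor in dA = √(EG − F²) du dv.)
√(EG − F²)|_{(-3*pi/4, 0)} = 7

E = 49, F = 0, G = 1, so EG − F² = 49. Taking the positive square root: √(EG − F²) = 7. At (u, v) = (-3*pi/4, 0): 7.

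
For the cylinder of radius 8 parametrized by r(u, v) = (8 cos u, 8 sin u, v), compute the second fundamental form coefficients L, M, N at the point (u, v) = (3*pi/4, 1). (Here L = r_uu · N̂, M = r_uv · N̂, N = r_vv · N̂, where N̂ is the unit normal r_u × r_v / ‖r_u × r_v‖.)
L = -8;  M = 0;  N = 0

Compute the unit normal N̂(u, v) = (cos(u), sin(u), 0), and the second partials r_uu, r_uv, r_vv. Take dot products:
  L(u, v) = r_uu · N̂ = -8,
  M(u, v) = r_uv · N̂ = 0,
  N(u, v) = r_vv · N̂ = 0.
Evaluating at (u, v) = (3*pi/4, 1):
  L = -8, M = 0, N = 0.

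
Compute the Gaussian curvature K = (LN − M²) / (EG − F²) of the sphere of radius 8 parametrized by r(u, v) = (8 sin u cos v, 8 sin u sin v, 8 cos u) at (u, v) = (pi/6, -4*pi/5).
K = 1/64

Coefficients of the first fundamental form: E = 64, F = 0, G = 64*sin(u)^2.
Coefficients of the second fundamental form: L = -8*sin(u)/Abs(sin(u)), M = 0, N = -8*sin(u)^3/Abs(sin(u)).
Assemble K = (LN − M²)/(EG − F²) = 1/64. At (u, v) = (pi/6, -4*pi/5): K = 1/64.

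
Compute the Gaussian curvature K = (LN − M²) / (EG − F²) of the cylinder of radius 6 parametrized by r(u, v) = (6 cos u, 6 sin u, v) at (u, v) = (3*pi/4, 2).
K = 0

Coefficients of the first fundamental form: E = 36, F = 0, G = 1.
Coefficients of the second fundamental form: L = -6, M = 0, N = 0.
Assemble K = (LN − M²)/(EG − F²) = 0. At (u, v) = (3*pi/4, 2): K = 0.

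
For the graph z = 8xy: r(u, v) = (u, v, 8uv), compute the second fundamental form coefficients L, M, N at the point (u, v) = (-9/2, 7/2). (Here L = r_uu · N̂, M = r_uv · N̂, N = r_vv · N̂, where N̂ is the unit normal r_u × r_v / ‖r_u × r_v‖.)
L = 0;  M = 8*sqrt(2081)/2081;  N = 0

Compute the unit normal N̂(u, v) = (-8*v/sqrt(64*u^2 + 64*v^2 + 1), -8*u/sqrt(64*u^2 + 64*v^2 + 1), 1/sqrt(64*u^2 + 64*v^2 + 1)), and the second partials r_uu, r_uv, r_vv. Take dot products:
  L(u, v) = r_uu · N̂ = 0,
  M(u, v) = r_uv · N̂ = 8/sqrt(64*u^2 + 64*v^2 + 1),
  N(u, v) = r_vv · N̂ = 0.
Evaluating at (u, v) = (-9/2, 7/2):
  L = 0, M = 8*sqrt(2081)/2081, N = 0.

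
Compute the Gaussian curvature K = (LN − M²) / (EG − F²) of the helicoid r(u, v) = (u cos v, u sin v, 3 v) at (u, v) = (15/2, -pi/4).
K = -16/7569

Coefficients of the first fundamental form: E = 1, F = 0, G = u^2 + 9.
Coefficients of the second fundamental form: L = 0, M = -3/sqrt(u^2 + 9), N = 0.
Assemble K = (LN − M²)/(EG − F²) = -9/(u^2 + 9)^2. At (u, v) = (15/2, -pi/4): K = -16/7569.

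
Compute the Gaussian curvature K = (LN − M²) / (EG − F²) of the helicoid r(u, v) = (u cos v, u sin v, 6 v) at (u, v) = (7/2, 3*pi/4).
K = -576/37249

Coefficients of the first fundamental form: E = 1, F = 0, G = u^2 + 36.
Coefficients of the second fundamental form: L = 0, M = -6/sqrt(u^2 + 36), N = 0.
Assemble K = (LN − M²)/(EG − F²) = -36/(u^2 + 36)^2. At (u, v) = (7/2, 3*pi/4): K = -576/37249.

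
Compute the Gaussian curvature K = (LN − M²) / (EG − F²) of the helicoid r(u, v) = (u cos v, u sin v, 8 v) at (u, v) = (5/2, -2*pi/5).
K = -1024/78961

Coefficients of the first fundamental form: E = 1, F = 0, G = u^2 + 64.
Coefficients of the second fundamental form: L = 0, M = -8/sqrt(u^2 + 64), N = 0.
Assemble K = (LN − M²)/(EG − F²) = -64/(u^2 + 64)^2. At (u, v) = (5/2, -2*pi/5): K = -1024/78961.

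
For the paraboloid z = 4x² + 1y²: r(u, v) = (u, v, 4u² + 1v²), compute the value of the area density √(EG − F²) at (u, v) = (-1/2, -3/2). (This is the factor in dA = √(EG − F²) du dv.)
√(EG − F²)|_{(-1/2, -3/2)} = sqrt(26)

E = 64*u^2 + 1, F = 16*u*v, G = 4*v^2 + 1, so EG − F² = 64*u^2 + 4*v^2 + 1. Taking the positive square root: √(EG − F²) = sqrt(64*u^2 + 4*v^2 + 1). At (u, v) = (-1/2, -3/2): sqrt(26).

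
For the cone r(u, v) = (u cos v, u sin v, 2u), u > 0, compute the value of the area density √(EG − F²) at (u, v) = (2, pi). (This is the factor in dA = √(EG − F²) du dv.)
√(EG − F²)|_{(2, pi)} = 2*sqrt(5)

E = 5, F = 0, G = u^2, so EG − F² = 5*u^2. Taking the positive square root: √(EG − F²) = sqrt(5)*Abs(u). At (u, v) = (2, pi): 2*sqrt(5).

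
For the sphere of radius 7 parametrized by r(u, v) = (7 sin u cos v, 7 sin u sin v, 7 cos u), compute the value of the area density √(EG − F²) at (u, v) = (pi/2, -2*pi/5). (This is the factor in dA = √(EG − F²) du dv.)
√(EG − F²)|_{(pi/2, -2*pi/5)} = 49

E = 49, F = 0, G = 49*sin(u)^2, so EG − F² = 2401*sin(u)^2. Taking the positive square root: √(EG − F²) = 49*Abs(sin(u)). At (u, v) = (pi/2, -2*pi/5): 49.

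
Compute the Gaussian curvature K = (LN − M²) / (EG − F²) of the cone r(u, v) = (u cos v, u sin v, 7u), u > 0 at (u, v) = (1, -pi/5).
K = 0

Coefficients of the first fundamental form: E = 50, F = 0, G = u^2.
Coefficients of the second fundamental form: L = 0, M = 0, N = 7*sqrt(2)*u^2/(10*Abs(u)).
Assemble K = (LN − M²)/(EG − F²) = 0. At (u, v) = (1, -pi/5): K = 0.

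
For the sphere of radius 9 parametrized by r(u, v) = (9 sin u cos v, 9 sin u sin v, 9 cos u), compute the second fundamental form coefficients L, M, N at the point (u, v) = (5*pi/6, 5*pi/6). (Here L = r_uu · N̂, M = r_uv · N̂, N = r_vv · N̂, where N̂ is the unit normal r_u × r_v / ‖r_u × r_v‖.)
L = -9;  M = 0;  N = -9/4

Compute the unit normal N̂(u, v) = (sin(u)^2*cos(v)/Abs(sin(u)), sin(u)^2*sin(v)/Abs(sin(u)), sin(2*u)/(2*Abs(sin(u)))), and the second partials r_uu, r_uv, r_vv. Take dot products:
  L(u, v) = r_uu · N̂ = -9*sin(u)/Abs(sin(u)),
  M(u, v) = r_uv · N̂ = 0,
  N(u, v) = r_vv · N̂ = -9*sin(u)^3/Abs(sin(u)).
Evaluating at (u, v) = (5*pi/6, 5*pi/6):
  L = -9, M = 0, N = -9/4.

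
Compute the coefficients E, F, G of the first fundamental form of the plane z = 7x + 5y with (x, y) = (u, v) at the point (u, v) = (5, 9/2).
E = 50;  F = 35;  G = 26

Partials: r_u = (1, 0, 7), r_v = (0, 1, 5). As functions of (u, v):
  E = r_u · r_u = 50,
  F = r_u · r_v = 35,
  G = r_v · r_v = 26.
Evaluating at (u, v) = (5, 9/2): E = 50, F = 35, G = 26.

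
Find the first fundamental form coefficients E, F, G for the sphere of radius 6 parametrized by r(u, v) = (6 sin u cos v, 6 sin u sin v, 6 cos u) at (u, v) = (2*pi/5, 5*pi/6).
E = 36;  F = 0;  G = 9*sqrt(5)/2 + 45/2

Partials: r_u = (6*cos(u)*cos(v), 6*sin(v)*cos(u), -6*sin(u)), r_v = (-6*sin(u)*sin(v), 6*sin(u)*cos(v), 0). As functions of (u, v):
  E = r_u · r_u = 36,
  F = r_u · r_v = 0,
  G = r_v · r_v = 36*sin(u)^2.
Evaluating at (u, v) = (2*pi/5, 5*pi/6): E = 36, F = 0, G = 9*sqrt(5)/2 + 45/2.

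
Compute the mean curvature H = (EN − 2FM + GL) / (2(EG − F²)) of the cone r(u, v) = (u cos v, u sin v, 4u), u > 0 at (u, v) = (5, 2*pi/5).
H = 2*sqrt(17)/85

With E = 17, F = 0, G = u^2, L = 0, M = 0, N = 4*sqrt(17)*u^2/(17*Abs(u)), assemble
  H = (EN − 2FM + GL) / (2(EG − F²)) = 2*sqrt(17)/(17*Abs(u)).
At (u, v) = (5, 2*pi/5): H = 2*sqrt(17)/85.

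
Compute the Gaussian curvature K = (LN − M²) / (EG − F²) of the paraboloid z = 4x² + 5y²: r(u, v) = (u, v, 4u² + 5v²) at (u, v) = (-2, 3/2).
K = 20/58081

Coefficients of the first fundamental form: E = 64*u^2 + 1, F = 80*u*v, G = 100*v^2 + 1.
Coefficients of the second fundamental form: L = 8/sqrt(64*u^2 + 100*v^2 + 1), M = 0, N = 10/sqrt(64*u^2 + 100*v^2 + 1).
Assemble K = (LN − M²)/(EG − F²) = 80/(4096*u^4 + 12800*u^2*v^2 + 128*u^2 + 10000*v^4 + 200*v^2 + 1). At (u, v) = (-2, 3/2): K = 20/58081.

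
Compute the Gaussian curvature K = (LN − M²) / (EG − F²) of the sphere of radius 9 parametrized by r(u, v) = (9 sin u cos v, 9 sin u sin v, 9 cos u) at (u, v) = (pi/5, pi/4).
K = 1/81

Coefficients of the first fundamental form: E = 81, F = 0, G = 81*sin(u)^2.
Coefficients of the second fundamental form: L = -9*sin(u)/Abs(sin(u)), M = 0, N = -9*sin(u)^3/Abs(sin(u)).
Assemble K = (LN − M²)/(EG − F²) = 1/81. At (u, v) = (pi/5, pi/4): K = 1/81.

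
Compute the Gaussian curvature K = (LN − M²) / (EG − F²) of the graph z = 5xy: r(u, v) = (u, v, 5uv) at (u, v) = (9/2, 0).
K = -400/4116841

Coefficients of the first fundamental form: E = 25*v^2 + 1, F = 25*u*v, G = 25*u^2 + 1.
Coefficients of the second fundamental form: L = 0, M = 5/sqrt(25*u^2 + 25*v^2 + 1), N = 0.
Assemble K = (LN − M²)/(EG − F²) = -25/(625*u^4 + 1250*u^2*v^2 + 50*u^2 + 625*v^4 + 50*v^2 + 1). At (u, v) = (9/2, 0): K = -400/4116841.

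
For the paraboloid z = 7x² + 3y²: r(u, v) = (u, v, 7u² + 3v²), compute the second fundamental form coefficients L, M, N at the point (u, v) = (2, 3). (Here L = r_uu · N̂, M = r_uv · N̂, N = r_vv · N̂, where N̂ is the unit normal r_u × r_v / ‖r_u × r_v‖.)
L = 14*sqrt(1109)/1109;  M = 0;  N = 6*sqrt(1109)/1109

Compute the unit normal N̂(u, v) = (-14*u/sqrt(196*u^2 + 36*v^2 + 1), -6*v/sqrt(196*u^2 + 36*v^2 + 1), 1/sqrt(196*u^2 + 36*v^2 + 1)), and the second partials r_uu, r_uv, r_vv. Take dot products:
  L(u, v) = r_uu · N̂ = 14/sqrt(196*u^2 + 36*v^2 + 1),
  M(u, v) = r_uv · N̂ = 0,
  N(u, v) = r_vv · N̂ = 6/sqrt(196*u^2 + 36*v^2 + 1).
Evaluating at (u, v) = (2, 3):
  L = 14*sqrt(1109)/1109, M = 0, N = 6*sqrt(1109)/1109.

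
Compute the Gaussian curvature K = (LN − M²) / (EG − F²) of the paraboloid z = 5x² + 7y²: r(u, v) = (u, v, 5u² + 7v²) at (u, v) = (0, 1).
K = 140/38809

Coefficients of the first fundamental form: E = 100*u^2 + 1, F = 140*u*v, G = 196*v^2 + 1.
Coefficients of the second fundamental form: L = 10/sqrt(100*u^2 + 196*v^2 + 1), M = 0, N = 14/sqrt(100*u^2 + 196*v^2 + 1).
Assemble K = (LN − M²)/(EG − F²) = 140/(10000*u^4 + 39200*u^2*v^2 + 200*u^2 + 38416*v^4 + 392*v^2 + 1). At (u, v) = (0, 1): K = 140/38809.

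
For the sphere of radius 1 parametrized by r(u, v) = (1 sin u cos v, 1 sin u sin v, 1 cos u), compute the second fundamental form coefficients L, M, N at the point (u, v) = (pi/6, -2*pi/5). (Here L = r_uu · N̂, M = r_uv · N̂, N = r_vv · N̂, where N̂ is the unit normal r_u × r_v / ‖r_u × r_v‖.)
L = -1;  M = 0;  N = -1/4

Compute the unit normal N̂(u, v) = (sin(u)^2*cos(v)/Abs(sin(u)), sin(u)^2*sin(v)/Abs(sin(u)), sin(2*u)/(2*Abs(sin(u)))), and the second partials r_uu, r_uv, r_vv. Take dot products:
  L(u, v) = r_uu · N̂ = -sin(u)/Abs(sin(u)),
  M(u, v) = r_uv · N̂ = 0,
  N(u, v) = r_vv · N̂ = -sin(u)^3/Abs(sin(u)).
Evaluating at (u, v) = (pi/6, -2*pi/5):
  L = -1, M = 0, N = -1/4.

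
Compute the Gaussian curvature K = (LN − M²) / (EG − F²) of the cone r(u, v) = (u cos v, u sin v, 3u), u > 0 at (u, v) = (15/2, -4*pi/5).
K = 0

Coefficients of the first fundamental form: E = 10, F = 0, G = u^2.
Coefficients of the second fundamental form: L = 0, M = 0, N = 3*sqrt(10)*u^2/(10*Abs(u)).
Assemble K = (LN − M²)/(EG − F²) = 0. At (u, v) = (15/2, -4*pi/5): K = 0.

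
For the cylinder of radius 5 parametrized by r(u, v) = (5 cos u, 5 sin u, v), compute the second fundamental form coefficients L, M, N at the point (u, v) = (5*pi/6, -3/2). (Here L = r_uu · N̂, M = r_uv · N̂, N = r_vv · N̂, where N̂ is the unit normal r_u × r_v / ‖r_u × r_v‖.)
L = -5;  M = 0;  N = 0

Compute the unit normal N̂(u, v) = (cos(u), sin(u), 0), and the second partials r_uu, r_uv, r_vv. Take dot products:
  L(u, v) = r_uu · N̂ = -5,
  M(u, v) = r_uv · N̂ = 0,
  N(u, v) = r_vv · N̂ = 0.
Evaluating at (u, v) = (5*pi/6, -3/2):
  L = -5, M = 0, N = 0.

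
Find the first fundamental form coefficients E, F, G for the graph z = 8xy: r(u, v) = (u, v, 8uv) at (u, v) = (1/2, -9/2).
E = 1297;  F = -144;  G = 17

Partials: r_u = (1, 0, 8*v), r_v = (0, 1, 8*u). As functions of (u, v):
  E = r_u · r_u = 64*v^2 + 1,
  F = r_u · r_v = 64*u*v,
  G = r_v · r_v = 64*u^2 + 1.
Evaluating at (u, v) = (1/2, -9/2): E = 1297, F = -144, G = 17.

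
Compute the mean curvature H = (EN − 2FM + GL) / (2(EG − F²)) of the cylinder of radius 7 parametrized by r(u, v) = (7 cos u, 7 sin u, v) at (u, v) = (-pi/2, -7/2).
H = -1/14

With E = 49, F = 0, G = 1, L = -7, M = 0, N = 0, assemble
  H = (EN − 2FM + GL) / (2(EG − F²)) = -1/14.
At (u, v) = (-pi/2, -7/2): H = -1/14.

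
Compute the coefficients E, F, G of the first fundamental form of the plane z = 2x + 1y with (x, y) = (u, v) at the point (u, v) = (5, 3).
E = 5;  F = 2;  G = 2

Partials: r_u = (1, 0, 2), r_v = (0, 1, 1). As functions of (u, v):
  E = r_u · r_u = 5,
  F = r_u · r_v = 2,
  G = r_v · r_v = 2.
Evaluating at (u, v) = (5, 3): E = 5, F = 2, G = 2.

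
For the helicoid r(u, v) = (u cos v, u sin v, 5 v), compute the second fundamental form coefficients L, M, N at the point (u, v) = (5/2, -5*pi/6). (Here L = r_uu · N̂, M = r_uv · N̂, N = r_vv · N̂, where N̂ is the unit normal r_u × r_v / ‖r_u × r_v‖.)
L = 0;  M = -2*sqrt(5)/5;  N = 0

Compute the unit normal N̂(u, v) = (5*sin(v)/sqrt(u^2 + 25), -5*cos(v)/sqrt(u^2 + 25), u/sqrt(u^2 + 25)), and the second partials r_uu, r_uv, r_vv. Take dot products:
  L(u, v) = r_uu · N̂ = 0,
  M(u, v) = r_uv · N̂ = -5/sqrt(u^2 + 25),
  N(u, v) = r_vv · N̂ = 0.
Evaluating at (u, v) = (5/2, -5*pi/6):
  L = 0, M = -2*sqrt(5)/5, N = 0.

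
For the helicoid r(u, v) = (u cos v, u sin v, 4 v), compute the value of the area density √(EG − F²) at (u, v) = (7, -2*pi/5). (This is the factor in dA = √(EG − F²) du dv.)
√(EG − F²)|_{(7, -2*pi/5)} = sqrt(65)

E = 1, F = 0, G = u^2 + 16, so EG − F² = u^2 + 16. Taking the positive square root: √(EG − F²) = sqrt(u^2 + 16). At (u, v) = (7, -2*pi/5): sqrt(65).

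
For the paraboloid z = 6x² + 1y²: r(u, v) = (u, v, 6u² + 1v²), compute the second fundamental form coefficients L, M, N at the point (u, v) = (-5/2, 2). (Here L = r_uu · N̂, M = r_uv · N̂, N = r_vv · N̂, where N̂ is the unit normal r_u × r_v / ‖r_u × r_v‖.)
L = 12*sqrt(917)/917;  M = 0;  N = 2*sqrt(917)/917

Compute the unit normal N̂(u, v) = (-12*u/sqrt(144*u^2 + 4*v^2 + 1), -2*v/sqrt(144*u^2 + 4*v^2 + 1), 1/sqrt(144*u^2 + 4*v^2 + 1)), and the second partials r_uu, r_uv, r_vv. Take dot products:
  L(u, v) = r_uu · N̂ = 12/sqrt(144*u^2 + 4*v^2 + 1),
  M(u, v) = r_uv · N̂ = 0,
  N(u, v) = r_vv · N̂ = 2/sqrt(144*u^2 + 4*v^2 + 1).
Evaluating at (u, v) = (-5/2, 2):
  L = 12*sqrt(917)/917, M = 0, N = 2*sqrt(917)/917.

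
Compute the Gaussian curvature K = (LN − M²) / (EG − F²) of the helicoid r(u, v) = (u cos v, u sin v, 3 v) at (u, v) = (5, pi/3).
K = -9/1156

Coefficients of the first fundamental form: E = 1, F = 0, G = u^2 + 9.
Coefficients of the second fundamental form: L = 0, M = -3/sqrt(u^2 + 9), N = 0.
Assemble K = (LN − M²)/(EG − F²) = -9/(u^2 + 9)^2. At (u, v) = (5, pi/3): K = -9/1156.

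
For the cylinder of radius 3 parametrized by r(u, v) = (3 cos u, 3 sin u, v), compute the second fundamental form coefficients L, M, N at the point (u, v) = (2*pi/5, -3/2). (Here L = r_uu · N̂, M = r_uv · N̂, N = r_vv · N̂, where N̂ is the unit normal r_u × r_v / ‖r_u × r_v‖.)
L = -3;  M = 0;  N = 0

Compute the unit normal N̂(u, v) = (cos(u), sin(u), 0), and the second partials r_uu, r_uv, r_vv. Take dot products:
  L(u, v) = r_uu · N̂ = -3,
  M(u, v) = r_uv · N̂ = 0,
  N(u, v) = r_vv · N̂ = 0.
Evaluating at (u, v) = (2*pi/5, -3/2):
  L = -3, M = 0, N = 0.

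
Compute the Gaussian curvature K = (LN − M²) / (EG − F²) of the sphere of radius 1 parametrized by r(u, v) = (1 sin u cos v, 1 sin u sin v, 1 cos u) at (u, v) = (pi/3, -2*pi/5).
K = 1

Coefficients of the first fundamental form: E = 1, F = 0, G = sin(u)^2.
Coefficients of the second fundamental form: L = -sin(u)/Abs(sin(u)), M = 0, N = -sin(u)^3/Abs(sin(u)).
Assemble K = (LN − M²)/(EG − F²) = 1. At (u, v) = (pi/3, -2*pi/5): K = 1.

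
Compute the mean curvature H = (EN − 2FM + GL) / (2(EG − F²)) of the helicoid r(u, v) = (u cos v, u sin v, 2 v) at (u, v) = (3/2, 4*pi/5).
H = 0

With E = 1, F = 0, G = u^2 + 4, L = 0, M = -2/sqrt(u^2 + 4), N = 0, assemble
  H = (EN − 2FM + GL) / (2(EG − F²)) = 0.
At (u, v) = (3/2, 4*pi/5): H = 0.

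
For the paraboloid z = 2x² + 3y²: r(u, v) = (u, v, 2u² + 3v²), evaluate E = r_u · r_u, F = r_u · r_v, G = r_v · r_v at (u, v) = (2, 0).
E = 65;  F = 0;  G = 1

Partials: r_u = (1, 0, 4*u), r_v = (0, 1, 6*v). As functions of (u, v):
  E = r_u · r_u = 16*u^2 + 1,
  F = r_u · r_v = 24*u*v,
  G = r_v · r_v = 36*v^2 + 1.
Evaluating at (u, v) = (2, 0): E = 65, F = 0, G = 1.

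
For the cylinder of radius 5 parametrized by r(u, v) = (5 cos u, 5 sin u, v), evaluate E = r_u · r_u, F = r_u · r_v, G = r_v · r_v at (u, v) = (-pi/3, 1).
E = 25;  F = 0;  G = 1

Partials: r_u = (-5*sin(u), 5*cos(u), 0), r_v = (0, 0, 1). As functions of (u, v):
  E = r_u · r_u = 25,
  F = r_u · r_v = 0,
  G = r_v · r_v = 1.
Evaluating at (u, v) = (-pi/3, 1): E = 25, F = 0, G = 1.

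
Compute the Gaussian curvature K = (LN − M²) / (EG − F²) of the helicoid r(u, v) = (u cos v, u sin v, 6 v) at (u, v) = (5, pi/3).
K = -36/3721

Coefficients of the first fundamental form: E = 1, F = 0, G = u^2 + 36.
Coefficients of the second fundamental form: L = 0, M = -6/sqrt(u^2 + 36), N = 0.
Assemble K = (LN − M²)/(EG − F²) = -36/(u^2 + 36)^2. At (u, v) = (5, pi/3): K = -36/3721.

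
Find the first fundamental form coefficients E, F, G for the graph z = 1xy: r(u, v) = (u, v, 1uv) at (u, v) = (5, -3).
E = 10;  F = -15;  G = 26

Partials: r_u = (1, 0, v), r_v = (0, 1, u). As functions of (u, v):
  E = r_u · r_u = v^2 + 1,
  F = r_u · r_v = u*v,
  G = r_v · r_v = u^2 + 1.
Evaluating at (u, v) = (5, -3): E = 10, F = -15, G = 26.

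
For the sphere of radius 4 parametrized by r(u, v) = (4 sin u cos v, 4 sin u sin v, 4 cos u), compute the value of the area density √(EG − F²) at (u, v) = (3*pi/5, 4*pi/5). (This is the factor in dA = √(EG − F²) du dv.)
√(EG − F²)|_{(3*pi/5, 4*pi/5)} = 4*sqrt(2*sqrt(5) + 10)

E = 16, F = 0, G = 16*sin(u)^2, so EG − F² = 256*sin(u)^2. Taking the positive square root: √(EG − F²) = 16*Abs(sin(u)). At (u, v) = (3*pi/5, 4*pi/5): 4*sqrt(2*sqrt(5) + 10).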